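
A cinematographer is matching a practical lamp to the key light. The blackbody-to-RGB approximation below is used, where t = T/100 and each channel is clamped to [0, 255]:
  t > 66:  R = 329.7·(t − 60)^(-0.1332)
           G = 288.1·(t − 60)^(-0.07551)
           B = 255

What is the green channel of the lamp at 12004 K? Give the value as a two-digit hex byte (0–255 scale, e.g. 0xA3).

0xD3

t = 12004/100 = 120.04; the t > 66 branch applies.
G = 288.1·(120.04 − 60)^(-0.07551) = 288.1·60.04^(-0.07551) = 288.1·0.73402 = 211.472.
Rounded: 211; in hex, 0xD3.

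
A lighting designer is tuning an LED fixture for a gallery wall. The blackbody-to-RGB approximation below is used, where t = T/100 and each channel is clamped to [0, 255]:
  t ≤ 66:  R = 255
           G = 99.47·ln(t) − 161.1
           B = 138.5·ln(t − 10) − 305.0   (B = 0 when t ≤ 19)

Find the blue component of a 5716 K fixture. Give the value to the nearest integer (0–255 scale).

229

t = 5716/100 = 57.16; the t ≤ 66 branch applies.
B = 138.5·ln(57.16 − 10) − 305.0 = 138.5·ln 47.16 − 305.0 = 138.5·3.8535 − 305.0 = 228.716.
Rounded: 229.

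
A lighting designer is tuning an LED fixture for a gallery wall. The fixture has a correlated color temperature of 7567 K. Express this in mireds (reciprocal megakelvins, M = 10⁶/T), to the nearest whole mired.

M = 10⁶ / 7567 = 132.153 → 132 mireds.

132 mireds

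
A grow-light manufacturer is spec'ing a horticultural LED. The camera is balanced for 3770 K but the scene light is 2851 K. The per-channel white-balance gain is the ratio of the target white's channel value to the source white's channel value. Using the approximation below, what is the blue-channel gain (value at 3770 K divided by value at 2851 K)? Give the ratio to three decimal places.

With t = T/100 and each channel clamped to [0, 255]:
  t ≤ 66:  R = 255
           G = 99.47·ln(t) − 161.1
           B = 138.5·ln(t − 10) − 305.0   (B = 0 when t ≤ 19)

At 2851 K (t = 28.51):
  B = 138.5·ln(28.51 − 10) − 305.0 = 138.5·ln 18.51 − 305.0 = 138.5·2.9183 − 305.0 = 99.186.
At 3770 K (t = 37.7):
  B = 138.5·ln(37.7 − 10) − 305.0 = 138.5·ln 27.7 − 305.0 = 138.5·3.3214 − 305.0 = 155.018.
Gain = 155.018 / 99.186 = 1.5629 → 1.563.

1.563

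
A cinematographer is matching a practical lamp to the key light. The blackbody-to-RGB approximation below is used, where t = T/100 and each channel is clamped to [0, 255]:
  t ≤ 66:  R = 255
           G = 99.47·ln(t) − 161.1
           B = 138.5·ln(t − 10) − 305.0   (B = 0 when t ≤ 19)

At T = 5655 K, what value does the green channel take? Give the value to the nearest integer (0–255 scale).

t = 5655/100 = 56.55; the t ≤ 66 branch applies.
G = 99.47·ln 56.55 − 161.1 = 99.47·4.0351 − 161.1 = 240.274.
Rounded: 240.

240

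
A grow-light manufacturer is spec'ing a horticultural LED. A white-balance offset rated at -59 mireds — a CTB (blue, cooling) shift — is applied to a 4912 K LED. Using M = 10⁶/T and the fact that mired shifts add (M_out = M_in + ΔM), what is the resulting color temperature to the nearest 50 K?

M_in = 10⁶/4912 = 203.58 mireds.
M_out = 203.58 + (-59) = 144.58 mireds.
T_out = 10⁶/144.58 = 6916.4 K → 6900 K.

6900 K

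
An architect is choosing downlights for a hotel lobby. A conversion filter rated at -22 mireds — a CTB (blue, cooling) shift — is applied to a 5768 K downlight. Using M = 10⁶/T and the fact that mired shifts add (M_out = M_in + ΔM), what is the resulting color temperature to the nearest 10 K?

6610 K

M_in = 10⁶/5768 = 173.37 mireds.
M_out = 173.37 + (-22) = 151.37 mireds.
T_out = 10⁶/151.37 = 6606.3 K → 6610 K.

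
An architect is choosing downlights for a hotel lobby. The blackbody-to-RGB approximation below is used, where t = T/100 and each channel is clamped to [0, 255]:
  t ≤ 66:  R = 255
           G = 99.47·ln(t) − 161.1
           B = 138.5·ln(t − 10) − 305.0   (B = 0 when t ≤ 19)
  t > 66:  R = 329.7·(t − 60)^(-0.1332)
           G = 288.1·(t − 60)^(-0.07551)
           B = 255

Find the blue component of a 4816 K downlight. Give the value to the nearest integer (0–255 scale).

199

t = 4816/100 = 48.16; the t ≤ 66 branch applies.
B = 138.5·ln(48.16 − 10) − 305.0 = 138.5·ln 38.16 − 305.0 = 138.5·3.6418 − 305.0 = 199.388.
Rounded: 199.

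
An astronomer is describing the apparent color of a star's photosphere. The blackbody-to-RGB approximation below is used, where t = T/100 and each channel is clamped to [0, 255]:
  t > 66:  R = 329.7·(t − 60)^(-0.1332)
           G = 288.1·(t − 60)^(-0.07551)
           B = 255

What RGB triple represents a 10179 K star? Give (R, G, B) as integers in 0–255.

(201, 217, 255)

t = 10179/100 = 101.79; the t > 66 branch applies.
R = 329.7·(101.79 − 60)^(-0.1332) = 329.7·41.79^(-0.1332) = 329.7·0.60824 = 200.536.
G = 288.1·(101.79 − 60)^(-0.07551) = 288.1·41.79^(-0.07551) = 288.1·0.75438 = 217.338.
B = 255 by definition for t > 66.
Rounded: (201, 217, 255).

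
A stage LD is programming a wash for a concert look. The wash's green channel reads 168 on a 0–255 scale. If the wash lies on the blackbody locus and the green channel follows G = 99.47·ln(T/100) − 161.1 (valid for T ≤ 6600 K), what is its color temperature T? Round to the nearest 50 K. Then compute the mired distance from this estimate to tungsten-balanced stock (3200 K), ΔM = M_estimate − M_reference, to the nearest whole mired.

ln t = (168 + 161.1) / 99.47 = 3.3085.
t = e^3.3085 = 27.345.
T = 100·t = 2735 K → 2750 K to the nearest 50 K.
M_estimate = 10⁶/2750 = 363.64; M_reference = 10⁶/3200 = 312.50.
ΔM = 363.64 − 312.50 = 51.14 → +51 mireds.

+51 mireds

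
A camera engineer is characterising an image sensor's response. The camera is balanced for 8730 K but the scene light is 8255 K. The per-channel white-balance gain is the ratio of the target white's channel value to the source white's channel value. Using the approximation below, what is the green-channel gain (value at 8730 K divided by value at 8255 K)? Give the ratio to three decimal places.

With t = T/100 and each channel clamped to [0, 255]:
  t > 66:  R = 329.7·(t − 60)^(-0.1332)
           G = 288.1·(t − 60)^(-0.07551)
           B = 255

0.986

At 8255 K (t = 82.55):
  G = 288.1·(82.55 − 60)^(-0.07551) = 288.1·22.55^(-0.07551) = 288.1·0.79036 = 227.702.
At 8730 K (t = 87.3):
  G = 288.1·(87.3 − 60)^(-0.07551) = 288.1·27.3^(-0.07551) = 288.1·0.77903 = 224.439.
Gain = 224.439 / 227.702 = 0.9857 → 0.986.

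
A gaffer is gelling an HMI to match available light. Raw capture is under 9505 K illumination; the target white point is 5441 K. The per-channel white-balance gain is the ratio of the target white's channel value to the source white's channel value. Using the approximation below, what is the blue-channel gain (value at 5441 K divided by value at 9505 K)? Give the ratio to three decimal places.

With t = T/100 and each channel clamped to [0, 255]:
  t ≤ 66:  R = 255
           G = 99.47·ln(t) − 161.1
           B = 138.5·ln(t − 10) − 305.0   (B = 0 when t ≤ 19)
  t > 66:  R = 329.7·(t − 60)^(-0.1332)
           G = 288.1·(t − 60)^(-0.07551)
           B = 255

At 9505 K (t = 95.05):
  B = 255 by definition for t > 66.
At 5441 K (t = 54.41):
  B = 138.5·ln(54.41 − 10) − 305.0 = 138.5·ln 44.41 − 305.0 = 138.5·3.7935 − 305.0 = 220.395.
Gain = 220.395 / 255.000 = 0.8643 → 0.864.

0.864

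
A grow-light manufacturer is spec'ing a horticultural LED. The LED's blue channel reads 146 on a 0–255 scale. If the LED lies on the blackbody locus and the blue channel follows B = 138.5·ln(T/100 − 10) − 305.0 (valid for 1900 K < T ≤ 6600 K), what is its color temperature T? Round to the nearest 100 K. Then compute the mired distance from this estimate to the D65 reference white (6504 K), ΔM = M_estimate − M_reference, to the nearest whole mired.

ln(t − 10) = (146 + 305.0) / 138.5 = 3.2563.
t − 10 = e^3.2563 = 25.954, so t = 35.954.
T = 100·t = 3595 K → 3600 K to the nearest 100 K.
M_estimate = 10⁶/3600 = 277.78; M_reference = 10⁶/6504 = 153.75.
ΔM = 277.78 − 153.75 = 124.03 → +124 mireds.

+124 mireds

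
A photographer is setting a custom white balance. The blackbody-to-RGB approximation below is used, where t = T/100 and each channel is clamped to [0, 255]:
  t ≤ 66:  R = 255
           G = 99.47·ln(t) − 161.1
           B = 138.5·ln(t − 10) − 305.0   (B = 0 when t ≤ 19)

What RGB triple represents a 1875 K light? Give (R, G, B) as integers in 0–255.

(255, 130, 0)

t = 1875/100 = 18.75; the t ≤ 66 branch applies.
R = 255 by definition for t ≤ 66.
G = 99.47·ln 18.75 − 161.1 = 99.47·2.9312 − 161.1 = 130.466.
t = 18.75 ≤ 19, so B = 0.
Rounded: (255, 130, 0).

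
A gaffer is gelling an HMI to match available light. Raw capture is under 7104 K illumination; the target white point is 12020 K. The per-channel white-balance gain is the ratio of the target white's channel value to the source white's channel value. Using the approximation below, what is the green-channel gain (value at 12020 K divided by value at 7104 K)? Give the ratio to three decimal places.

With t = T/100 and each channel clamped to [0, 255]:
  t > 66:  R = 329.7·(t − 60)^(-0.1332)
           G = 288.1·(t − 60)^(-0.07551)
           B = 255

At 7104 K (t = 71.04):
  G = 288.1·(71.04 − 60)^(-0.07551) = 288.1·11.04^(-0.07551) = 288.1·0.83415 = 240.319.
At 12020 K (t = 120.2):
  G = 288.1·(120.2 − 60)^(-0.07551) = 288.1·60.2^(-0.07551) = 288.1·0.73388 = 211.430.
Gain = 211.430 / 240.319 = 0.8798 → 0.880.

0.880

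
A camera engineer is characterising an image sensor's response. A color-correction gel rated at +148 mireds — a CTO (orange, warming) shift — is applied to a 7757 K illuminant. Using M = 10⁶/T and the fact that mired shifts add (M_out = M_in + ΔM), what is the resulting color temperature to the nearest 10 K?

3610 K

M_in = 10⁶/7757 = 128.92 mireds.
M_out = 128.92 + (+148) = 276.92 mireds.
T_out = 10⁶/276.92 = 3611.2 K → 3610 K.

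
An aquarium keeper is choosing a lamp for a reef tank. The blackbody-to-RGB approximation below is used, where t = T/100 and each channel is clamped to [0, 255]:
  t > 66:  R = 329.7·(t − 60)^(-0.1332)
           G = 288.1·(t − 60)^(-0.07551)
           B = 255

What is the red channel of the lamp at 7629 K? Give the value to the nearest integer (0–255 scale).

t = 7629/100 = 76.29; the t > 66 branch applies.
R = 329.7·(76.29 − 60)^(-0.1332) = 329.7·16.29^(-0.1332) = 329.7·0.68956 = 227.348.
Rounded: 227.

227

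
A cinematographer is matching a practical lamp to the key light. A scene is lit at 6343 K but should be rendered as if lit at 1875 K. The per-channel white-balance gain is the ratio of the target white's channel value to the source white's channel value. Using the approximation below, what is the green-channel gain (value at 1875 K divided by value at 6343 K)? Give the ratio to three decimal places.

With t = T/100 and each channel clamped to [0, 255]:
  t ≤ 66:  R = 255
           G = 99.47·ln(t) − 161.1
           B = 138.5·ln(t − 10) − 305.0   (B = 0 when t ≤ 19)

0.518

At 6343 K (t = 63.43):
  G = 99.47·ln 63.43 − 161.1 = 99.47·4.1499 − 161.1 = 251.694.
At 1875 K (t = 18.75):
  G = 99.47·ln 18.75 − 161.1 = 99.47·2.9312 − 161.1 = 130.466.
Gain = 130.466 / 251.694 = 0.5184 → 0.518.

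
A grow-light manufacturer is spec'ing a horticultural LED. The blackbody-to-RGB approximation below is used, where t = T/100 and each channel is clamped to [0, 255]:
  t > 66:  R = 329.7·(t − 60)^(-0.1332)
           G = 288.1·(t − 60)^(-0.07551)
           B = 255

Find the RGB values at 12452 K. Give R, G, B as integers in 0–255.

t = 12452/100 = 124.52; the t > 66 branch applies.
R = 329.7·(124.52 − 60)^(-0.1332) = 329.7·64.52^(-0.1332) = 329.7·0.57405 = 189.264.
G = 288.1·(124.52 − 60)^(-0.07551) = 288.1·64.52^(-0.07551) = 288.1·0.73005 = 210.326.
B = 255 by definition for t > 66.
Rounded: (189, 210, 255).

R=189, G=210, B=255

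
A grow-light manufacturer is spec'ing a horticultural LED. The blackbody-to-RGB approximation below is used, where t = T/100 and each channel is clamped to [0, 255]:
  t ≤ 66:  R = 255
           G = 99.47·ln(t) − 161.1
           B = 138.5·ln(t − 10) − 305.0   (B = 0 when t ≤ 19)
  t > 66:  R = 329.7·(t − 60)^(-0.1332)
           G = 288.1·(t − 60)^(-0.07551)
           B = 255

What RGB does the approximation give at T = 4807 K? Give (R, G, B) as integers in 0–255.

(255, 224, 199)

t = 4807/100 = 48.07; the t ≤ 66 branch applies.
R = 255 by definition for t ≤ 66.
G = 99.47·ln 48.07 − 161.1 = 99.47·3.8727 − 161.1 = 224.113.
B = 138.5·ln(48.07 − 10) − 305.0 = 138.5·ln 38.07 − 305.0 = 138.5·3.6394 − 305.0 = 199.061.
Rounded: (255, 224, 199).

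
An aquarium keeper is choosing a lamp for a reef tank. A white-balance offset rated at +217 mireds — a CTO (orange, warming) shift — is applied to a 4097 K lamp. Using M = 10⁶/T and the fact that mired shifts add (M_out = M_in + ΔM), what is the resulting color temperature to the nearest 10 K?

2170 K

M_in = 10⁶/4097 = 244.08 mireds.
M_out = 244.08 + (+217) = 461.08 mireds.
T_out = 10⁶/461.08 = 2168.8 K → 2170 K.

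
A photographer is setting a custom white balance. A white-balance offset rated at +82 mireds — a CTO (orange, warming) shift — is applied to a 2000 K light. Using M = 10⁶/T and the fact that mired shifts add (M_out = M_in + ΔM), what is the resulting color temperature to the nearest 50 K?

M_in = 10⁶/2000 = 500.00 mireds.
M_out = 500.00 + (+82) = 582.00 mireds.
T_out = 10⁶/582.00 = 1718.2 K → 1700 K.

1700 K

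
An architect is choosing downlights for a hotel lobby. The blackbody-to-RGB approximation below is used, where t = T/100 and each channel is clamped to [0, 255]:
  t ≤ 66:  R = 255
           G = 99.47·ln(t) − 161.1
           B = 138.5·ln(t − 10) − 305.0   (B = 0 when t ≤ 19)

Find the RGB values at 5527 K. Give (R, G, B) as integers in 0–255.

t = 5527/100 = 55.27; the t ≤ 66 branch applies.
R = 255 by definition for t ≤ 66.
G = 99.47·ln 55.27 − 161.1 = 99.47·4.0122 − 161.1 = 237.997.
B = 138.5·ln(55.27 − 10) − 305.0 = 138.5·ln 45.27 − 305.0 = 138.5·3.8126 − 305.0 = 223.051.
Rounded: (255, 238, 223).

(255, 238, 223)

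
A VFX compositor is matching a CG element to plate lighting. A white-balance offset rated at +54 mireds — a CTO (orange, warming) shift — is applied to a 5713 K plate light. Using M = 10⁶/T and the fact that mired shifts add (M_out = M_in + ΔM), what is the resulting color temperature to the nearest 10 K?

4370 K

M_in = 10⁶/5713 = 175.04 mireds.
M_out = 175.04 + (+54) = 229.04 mireds.
T_out = 10⁶/229.04 = 4366.1 K → 4370 K.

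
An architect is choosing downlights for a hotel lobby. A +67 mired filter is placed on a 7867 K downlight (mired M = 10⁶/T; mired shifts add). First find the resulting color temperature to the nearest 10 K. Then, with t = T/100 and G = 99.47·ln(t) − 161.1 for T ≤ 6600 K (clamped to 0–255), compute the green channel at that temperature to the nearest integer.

M_in = 10⁶/7867 = 127.11; M_out = 127.11 + (+67) = 194.11.
T_out = 10⁶/194.11 = 5151.6 K → 5150 K; t = 51.5.
G = 99.47·ln 51.5 − 161.1 = 99.47·3.9416 − 161.1 = 230.969.
Rounded: 231.

231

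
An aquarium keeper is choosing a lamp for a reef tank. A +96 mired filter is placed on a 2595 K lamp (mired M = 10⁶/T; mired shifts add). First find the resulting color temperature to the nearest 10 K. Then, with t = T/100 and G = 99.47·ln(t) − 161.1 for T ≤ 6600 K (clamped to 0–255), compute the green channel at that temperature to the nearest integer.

M_in = 10⁶/2595 = 385.36; M_out = 385.36 + (+96) = 481.36.
T_out = 10⁶/481.36 = 2077.5 K → 2080 K; t = 20.8.
G = 99.47·ln 20.8 − 161.1 = 99.47·3.0350 − 161.1 = 140.787.
Rounded: 141.

141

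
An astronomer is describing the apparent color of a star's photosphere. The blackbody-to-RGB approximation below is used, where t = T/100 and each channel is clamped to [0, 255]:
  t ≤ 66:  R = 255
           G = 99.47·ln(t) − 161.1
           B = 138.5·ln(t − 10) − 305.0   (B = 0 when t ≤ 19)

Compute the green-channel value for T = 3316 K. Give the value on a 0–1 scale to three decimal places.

0.734

t = 3316/100 = 33.16; the t ≤ 66 branch applies.
G = 99.47·ln 33.16 − 161.1 = 99.47·3.5013 − 161.1 = 187.179.
On a 0–1 scale: 187.179/255 = 0.7340 → 0.734.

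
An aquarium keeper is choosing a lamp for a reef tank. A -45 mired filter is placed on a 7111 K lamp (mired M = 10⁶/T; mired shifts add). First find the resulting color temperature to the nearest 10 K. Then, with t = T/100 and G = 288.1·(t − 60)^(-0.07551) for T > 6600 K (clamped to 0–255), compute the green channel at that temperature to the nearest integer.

M_in = 10⁶/7111 = 140.63; M_out = 140.63 + (-45) = 95.63.
T_out = 10⁶/95.63 = 10457.3 K → 10460 K; t = 104.6.
G = 288.1·(104.6 − 60)^(-0.07551) = 288.1·44.6^(-0.07551) = 288.1·0.75069 = 216.273.
Rounded: 216.

216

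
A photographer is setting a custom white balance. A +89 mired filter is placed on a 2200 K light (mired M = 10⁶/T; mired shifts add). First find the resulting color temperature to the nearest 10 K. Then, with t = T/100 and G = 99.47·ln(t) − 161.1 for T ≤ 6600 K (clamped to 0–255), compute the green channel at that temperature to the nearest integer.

M_in = 10⁶/2200 = 454.55; M_out = 454.55 + (+89) = 543.55.
T_out = 10⁶/543.55 = 1839.8 K → 1840 K; t = 18.4.
G = 99.47·ln 18.4 − 161.1 = 99.47·2.9124 − 161.1 = 128.592.
Rounded: 129.

129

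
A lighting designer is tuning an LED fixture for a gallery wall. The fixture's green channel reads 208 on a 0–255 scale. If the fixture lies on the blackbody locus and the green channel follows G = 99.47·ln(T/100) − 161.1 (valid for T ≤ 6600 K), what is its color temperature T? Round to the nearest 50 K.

ln t = (208 + 161.1) / 99.47 = 3.7107.
t = e^3.7107 = 40.881.
T = 100·t = 4088 K → 4100 K to the nearest 50 K.

4100 K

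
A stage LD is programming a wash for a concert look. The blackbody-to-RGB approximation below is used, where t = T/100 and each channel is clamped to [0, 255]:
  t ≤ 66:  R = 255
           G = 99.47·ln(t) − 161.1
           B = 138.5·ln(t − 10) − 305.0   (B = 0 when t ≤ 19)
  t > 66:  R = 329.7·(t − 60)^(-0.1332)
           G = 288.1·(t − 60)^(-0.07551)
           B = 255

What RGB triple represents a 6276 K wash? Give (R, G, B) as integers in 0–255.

t = 6276/100 = 62.76; the t ≤ 66 branch applies.
R = 255 by definition for t ≤ 66.
G = 99.47·ln 62.76 − 161.1 = 99.47·4.1393 − 161.1 = 250.638.
B = 138.5·ln(62.76 − 10) − 305.0 = 138.5·ln 52.76 − 305.0 = 138.5·3.9658 − 305.0 = 244.257.
Rounded: (255, 251, 244).

(255, 251, 244)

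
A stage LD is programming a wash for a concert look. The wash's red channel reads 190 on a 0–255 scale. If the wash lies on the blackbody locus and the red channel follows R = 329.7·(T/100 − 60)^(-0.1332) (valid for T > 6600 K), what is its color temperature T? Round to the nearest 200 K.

12200 K

(t − 60)^(-0.1332) = 190/329.7 = 0.57628.
t − 60 = 0.57628^(1/-0.1332) = 0.57628^(-7.508) = 62.667, so t = 122.667.
T = 100·t = 12267 K → 12200 K to the nearest 200 K.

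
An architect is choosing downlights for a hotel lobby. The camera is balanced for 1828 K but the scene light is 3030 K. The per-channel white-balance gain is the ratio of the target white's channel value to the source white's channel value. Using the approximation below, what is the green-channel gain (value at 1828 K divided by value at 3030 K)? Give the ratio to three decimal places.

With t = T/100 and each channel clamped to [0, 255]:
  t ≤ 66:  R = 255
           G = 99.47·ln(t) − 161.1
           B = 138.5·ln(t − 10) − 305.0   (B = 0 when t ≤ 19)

0.718

At 3030 K (t = 30.3):
  G = 99.47·ln 30.3 − 161.1 = 99.47·3.4111 − 161.1 = 178.207.
At 1828 K (t = 18.28):
  G = 99.47·ln 18.28 − 161.1 = 99.47·2.9058 − 161.1 = 127.941.
Gain = 127.941 / 178.207 = 0.7179 → 0.718.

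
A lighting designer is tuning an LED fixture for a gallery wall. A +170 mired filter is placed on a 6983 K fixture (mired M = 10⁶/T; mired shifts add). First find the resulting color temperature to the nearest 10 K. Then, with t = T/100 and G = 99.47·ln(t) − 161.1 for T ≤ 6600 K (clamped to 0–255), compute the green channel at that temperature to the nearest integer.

183

M_in = 10⁶/6983 = 143.20; M_out = 143.20 + (+170) = 313.20.
T_out = 10⁶/313.20 = 3192.8 K → 3190 K; t = 31.9.
G = 99.47·ln 31.9 − 161.1 = 99.47·3.4626 − 161.1 = 183.325.
Rounded: 183.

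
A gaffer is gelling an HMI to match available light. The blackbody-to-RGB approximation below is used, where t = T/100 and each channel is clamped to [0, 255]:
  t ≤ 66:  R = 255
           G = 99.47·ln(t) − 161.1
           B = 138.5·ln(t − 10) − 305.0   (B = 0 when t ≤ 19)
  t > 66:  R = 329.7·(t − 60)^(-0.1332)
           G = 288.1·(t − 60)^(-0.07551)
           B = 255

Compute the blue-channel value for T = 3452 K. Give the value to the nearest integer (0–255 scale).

t = 3452/100 = 34.52; the t ≤ 66 branch applies.
B = 138.5·ln(34.52 − 10) − 305.0 = 138.5·ln 24.52 − 305.0 = 138.5·3.1995 − 305.0 = 138.129.
Rounded: 138.

138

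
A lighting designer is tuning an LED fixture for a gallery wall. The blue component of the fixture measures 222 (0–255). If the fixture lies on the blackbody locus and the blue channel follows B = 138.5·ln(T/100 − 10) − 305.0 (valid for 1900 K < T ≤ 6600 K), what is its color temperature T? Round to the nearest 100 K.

ln(t − 10) = (222 + 305.0) / 138.5 = 3.8051.
t − 10 = e^3.8051 = 44.928, so t = 54.928.
T = 100·t = 5493 K → 5500 K to the nearest 100 K.

5500 K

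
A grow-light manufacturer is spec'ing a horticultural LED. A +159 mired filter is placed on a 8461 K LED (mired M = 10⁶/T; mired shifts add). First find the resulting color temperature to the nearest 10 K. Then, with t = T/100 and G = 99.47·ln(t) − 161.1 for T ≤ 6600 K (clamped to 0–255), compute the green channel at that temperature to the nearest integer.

196

M_in = 10⁶/8461 = 118.19; M_out = 118.19 + (+159) = 277.19.
T_out = 10⁶/277.19 = 3607.6 K → 3610 K; t = 36.1.
G = 99.47·ln 36.1 − 161.1 = 99.47·3.5863 − 161.1 = 195.629.
Rounded: 196.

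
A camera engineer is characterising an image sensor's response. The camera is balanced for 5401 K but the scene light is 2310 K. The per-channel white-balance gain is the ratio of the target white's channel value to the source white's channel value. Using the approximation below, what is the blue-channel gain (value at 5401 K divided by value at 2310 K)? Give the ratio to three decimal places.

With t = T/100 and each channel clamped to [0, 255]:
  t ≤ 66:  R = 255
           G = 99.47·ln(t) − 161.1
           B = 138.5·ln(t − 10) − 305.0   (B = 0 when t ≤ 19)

4.271

At 2310 K (t = 23.1):
  B = 138.5·ln(23.1 − 10) − 305.0 = 138.5·ln 13.1 − 305.0 = 138.5·2.5726 − 305.0 = 51.307.
At 5401 K (t = 54.01):
  B = 138.5·ln(54.01 − 10) − 305.0 = 138.5·ln 44.01 − 305.0 = 138.5·3.7844 − 305.0 = 219.142.
Gain = 219.142 / 51.307 = 4.2712 → 4.271.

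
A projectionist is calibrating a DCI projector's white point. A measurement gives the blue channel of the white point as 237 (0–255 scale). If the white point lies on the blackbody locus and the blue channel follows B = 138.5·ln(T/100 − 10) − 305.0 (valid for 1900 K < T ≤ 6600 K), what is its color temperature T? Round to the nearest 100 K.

6000 K

ln(t − 10) = (237 + 305.0) / 138.5 = 3.9134.
t − 10 = e^3.9134 = 50.067, so t = 60.067.
T = 100·t = 6007 K → 6000 K to the nearest 100 K.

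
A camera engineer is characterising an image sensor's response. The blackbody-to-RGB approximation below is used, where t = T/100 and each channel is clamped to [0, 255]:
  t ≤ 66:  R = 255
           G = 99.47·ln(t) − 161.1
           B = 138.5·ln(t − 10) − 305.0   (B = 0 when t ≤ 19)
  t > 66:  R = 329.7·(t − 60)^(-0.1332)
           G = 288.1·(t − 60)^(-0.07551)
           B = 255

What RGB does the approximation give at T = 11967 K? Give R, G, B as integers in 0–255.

t = 11967/100 = 119.67; the t > 66 branch applies.
R = 329.7·(119.67 − 60)^(-0.1332) = 329.7·59.67^(-0.1332) = 329.7·0.58006 = 191.244.
G = 288.1·(119.67 − 60)^(-0.07551) = 288.1·59.67^(-0.07551) = 288.1·0.73437 = 211.571.
B = 255 by definition for t > 66.
Rounded: (191, 212, 255).

R=191, G=212, B=255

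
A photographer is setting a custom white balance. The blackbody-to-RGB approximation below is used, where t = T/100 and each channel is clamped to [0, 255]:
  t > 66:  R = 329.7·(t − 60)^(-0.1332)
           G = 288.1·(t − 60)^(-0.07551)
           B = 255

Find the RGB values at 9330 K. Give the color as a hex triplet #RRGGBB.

t = 9330/100 = 93.3; the t > 66 branch applies.
R = 329.7·(93.3 − 60)^(-0.1332) = 329.7·33.3^(-0.1332) = 329.7·0.62692 = 206.695.
G = 288.1·(93.3 − 60)^(-0.07551) = 288.1·33.3^(-0.07551) = 288.1·0.76743 = 221.097.
B = 255 by definition for t > 66.
Rounded: (207, 221, 255).
In hex: #CFDDFF.

#CFDDFF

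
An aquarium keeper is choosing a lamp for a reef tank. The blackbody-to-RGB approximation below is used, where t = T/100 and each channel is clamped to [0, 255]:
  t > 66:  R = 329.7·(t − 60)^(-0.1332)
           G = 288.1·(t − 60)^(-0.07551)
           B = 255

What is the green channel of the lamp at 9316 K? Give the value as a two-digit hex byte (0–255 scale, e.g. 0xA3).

0xDD

t = 9316/100 = 93.16; the t > 66 branch applies.
G = 288.1·(93.16 − 60)^(-0.07551) = 288.1·33.16^(-0.07551) = 288.1·0.76768 = 221.168.
Rounded: 221; in hex, 0xDD.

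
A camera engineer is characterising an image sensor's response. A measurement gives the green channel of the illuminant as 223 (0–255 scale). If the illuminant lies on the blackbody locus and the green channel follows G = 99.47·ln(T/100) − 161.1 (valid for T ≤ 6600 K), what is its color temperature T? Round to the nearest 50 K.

4750 K

ln t = (223 + 161.1) / 99.47 = 3.8615.
t = e^3.8615 = 47.535.
T = 100·t = 4753 K → 4750 K to the nearest 50 K.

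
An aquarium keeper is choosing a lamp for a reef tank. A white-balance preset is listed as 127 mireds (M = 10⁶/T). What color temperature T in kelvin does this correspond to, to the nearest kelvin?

T = 10⁶ / 127 = 7874.02 K → 7874 K.

7874 K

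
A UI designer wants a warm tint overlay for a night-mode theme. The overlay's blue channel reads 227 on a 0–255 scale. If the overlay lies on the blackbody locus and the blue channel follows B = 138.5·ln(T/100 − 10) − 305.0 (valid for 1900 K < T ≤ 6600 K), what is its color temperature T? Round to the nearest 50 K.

ln(t − 10) = (227 + 305.0) / 138.5 = 3.8412.
t − 10 = e^3.8412 = 46.579, so t = 56.579.
T = 100·t = 5658 K → 5650 K to the nearest 50 K.

5650 K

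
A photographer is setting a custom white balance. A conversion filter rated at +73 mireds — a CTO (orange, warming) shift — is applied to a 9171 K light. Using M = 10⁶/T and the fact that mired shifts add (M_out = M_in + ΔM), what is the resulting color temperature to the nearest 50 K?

M_in = 10⁶/9171 = 109.04 mireds.
M_out = 109.04 + (+73) = 182.04 mireds.
T_out = 10⁶/182.04 = 5493.3 K → 5500 K.

5500 K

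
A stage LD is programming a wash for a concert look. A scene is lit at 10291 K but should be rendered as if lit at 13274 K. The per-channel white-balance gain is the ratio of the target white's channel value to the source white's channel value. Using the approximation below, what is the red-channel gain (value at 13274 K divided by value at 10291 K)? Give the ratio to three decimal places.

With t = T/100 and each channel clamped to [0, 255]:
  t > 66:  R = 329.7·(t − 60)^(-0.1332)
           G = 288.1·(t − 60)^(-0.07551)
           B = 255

0.932

At 10291 K (t = 102.91):
  R = 329.7·(102.91 − 60)^(-0.1332) = 329.7·42.91^(-0.1332) = 329.7·0.60610 = 199.831.
At 13274 K (t = 132.74):
  R = 329.7·(132.74 − 60)^(-0.1332) = 329.7·72.74^(-0.1332) = 329.7·0.56495 = 186.265.
Gain = 186.265 / 199.831 = 0.9321 → 0.932.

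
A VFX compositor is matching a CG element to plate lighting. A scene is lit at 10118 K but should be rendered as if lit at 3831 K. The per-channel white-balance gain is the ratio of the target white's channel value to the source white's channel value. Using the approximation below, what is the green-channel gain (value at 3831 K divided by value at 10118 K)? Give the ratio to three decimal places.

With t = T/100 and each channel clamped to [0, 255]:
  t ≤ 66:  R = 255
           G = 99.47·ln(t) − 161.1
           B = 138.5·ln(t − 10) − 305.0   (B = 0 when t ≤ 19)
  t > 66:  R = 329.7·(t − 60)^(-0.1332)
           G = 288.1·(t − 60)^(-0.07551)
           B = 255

0.926

At 10118 K (t = 101.18):
  G = 288.1·(101.18 − 60)^(-0.07551) = 288.1·41.18^(-0.07551) = 288.1·0.75522 = 217.580.
At 3831 K (t = 38.31):
  G = 99.47·ln 38.31 − 161.1 = 99.47·3.6457 − 161.1 = 201.539.
Gain = 201.539 / 217.580 = 0.9263 → 0.926.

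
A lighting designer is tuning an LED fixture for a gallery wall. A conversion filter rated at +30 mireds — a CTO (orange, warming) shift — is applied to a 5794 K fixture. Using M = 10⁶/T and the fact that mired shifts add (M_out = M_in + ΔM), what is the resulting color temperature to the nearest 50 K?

4950 K

M_in = 10⁶/5794 = 172.59 mireds.
M_out = 172.59 + (+30) = 202.59 mireds.
T_out = 10⁶/202.59 = 4936.0 K → 4950 K.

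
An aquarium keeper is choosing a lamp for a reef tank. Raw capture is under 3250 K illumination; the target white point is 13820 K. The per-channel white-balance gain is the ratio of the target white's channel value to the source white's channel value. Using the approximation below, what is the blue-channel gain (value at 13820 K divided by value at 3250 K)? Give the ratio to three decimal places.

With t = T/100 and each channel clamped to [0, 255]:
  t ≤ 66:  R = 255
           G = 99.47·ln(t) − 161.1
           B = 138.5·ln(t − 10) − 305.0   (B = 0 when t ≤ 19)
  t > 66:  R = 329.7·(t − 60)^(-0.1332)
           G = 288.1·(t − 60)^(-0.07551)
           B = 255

2.020

At 3250 K (t = 32.5):
  B = 138.5·ln(32.5 − 10) − 305.0 = 138.5·ln 22.5 − 305.0 = 138.5·3.1135 − 305.0 = 126.222.
At 13820 K (t = 138.2):
  B = 255 by definition for t > 66.
Gain = 255.000 / 126.222 = 2.0203 → 2.020.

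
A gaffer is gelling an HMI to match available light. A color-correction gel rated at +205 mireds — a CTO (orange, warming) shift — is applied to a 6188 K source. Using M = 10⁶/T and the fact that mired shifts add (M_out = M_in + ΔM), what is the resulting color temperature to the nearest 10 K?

2730 K

M_in = 10⁶/6188 = 161.60 mireds.
M_out = 161.60 + (+205) = 366.60 mireds.
T_out = 10⁶/366.60 = 2727.7 K → 2730 K.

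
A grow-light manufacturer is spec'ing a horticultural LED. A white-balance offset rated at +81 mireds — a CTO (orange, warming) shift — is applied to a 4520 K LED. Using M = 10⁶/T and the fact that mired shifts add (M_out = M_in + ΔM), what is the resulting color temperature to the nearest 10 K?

M_in = 10⁶/4520 = 221.24 mireds.
M_out = 221.24 + (+81) = 302.24 mireds.
T_out = 10⁶/302.24 = 3308.6 K → 3310 K.

3310 K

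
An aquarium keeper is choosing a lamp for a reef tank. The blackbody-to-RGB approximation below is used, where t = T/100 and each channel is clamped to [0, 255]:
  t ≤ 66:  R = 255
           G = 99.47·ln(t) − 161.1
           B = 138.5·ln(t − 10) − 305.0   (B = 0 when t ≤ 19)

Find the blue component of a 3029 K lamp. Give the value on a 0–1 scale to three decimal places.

t = 3029/100 = 30.29; the t ≤ 66 branch applies.
B = 138.5·ln(30.29 − 10) − 305.0 = 138.5·ln 20.29 − 305.0 = 138.5·3.0101 − 305.0 = 111.903.
On a 0–1 scale: 111.903/255 = 0.4388 → 0.439.

0.439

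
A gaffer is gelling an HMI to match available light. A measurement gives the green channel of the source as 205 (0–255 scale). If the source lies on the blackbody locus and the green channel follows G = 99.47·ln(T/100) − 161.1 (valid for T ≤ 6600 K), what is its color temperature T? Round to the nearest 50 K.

3950 K

ln t = (205 + 161.1) / 99.47 = 3.6805.
t = e^3.6805 = 39.666.
T = 100·t = 3967 K → 3950 K to the nearest 50 K.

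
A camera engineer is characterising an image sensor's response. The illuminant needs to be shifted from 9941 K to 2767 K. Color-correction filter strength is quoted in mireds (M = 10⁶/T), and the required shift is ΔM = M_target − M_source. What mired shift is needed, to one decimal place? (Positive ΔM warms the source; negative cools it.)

M_source = 10⁶/9941 = 100.594; M_target = 10⁶/2767 = 361.402.
ΔM = 361.402 − 100.594 = 260.809 → +260.8 mireds, a warming shift.

+260.8 mireds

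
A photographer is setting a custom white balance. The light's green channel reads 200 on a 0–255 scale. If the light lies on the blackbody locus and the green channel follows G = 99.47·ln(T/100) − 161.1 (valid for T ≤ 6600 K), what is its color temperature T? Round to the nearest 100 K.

3800 K

ln t = (200 + 161.1) / 99.47 = 3.6302.
t = e^3.6302 = 37.722.
T = 100·t = 3772 K → 3800 K to the nearest 100 K.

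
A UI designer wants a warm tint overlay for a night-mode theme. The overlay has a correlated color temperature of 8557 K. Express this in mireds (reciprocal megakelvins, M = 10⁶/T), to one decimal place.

116.9 mireds

M = 10⁶ / 8557 = 116.863 → 116.9 mireds.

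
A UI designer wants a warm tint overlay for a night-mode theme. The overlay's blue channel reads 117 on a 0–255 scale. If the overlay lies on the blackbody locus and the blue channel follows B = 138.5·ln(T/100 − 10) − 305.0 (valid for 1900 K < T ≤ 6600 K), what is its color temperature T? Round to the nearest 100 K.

3100 K

ln(t − 10) = (117 + 305.0) / 138.5 = 3.0469.
t − 10 = e^3.0469 = 21.051, so t = 31.051.
T = 100·t = 3105 K → 3100 K to the nearest 100 K.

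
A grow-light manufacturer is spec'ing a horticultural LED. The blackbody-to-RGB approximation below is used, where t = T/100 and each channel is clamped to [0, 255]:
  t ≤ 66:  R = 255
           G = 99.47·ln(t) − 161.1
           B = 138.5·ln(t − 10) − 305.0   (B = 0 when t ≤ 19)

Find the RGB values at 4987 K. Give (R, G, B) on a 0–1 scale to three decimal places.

(1.000, 0.893, 0.806)

t = 4987/100 = 49.87; the t ≤ 66 branch applies.
R = 255 by definition for t ≤ 66.
G = 99.47·ln 49.87 − 161.1 = 99.47·3.9094 − 161.1 = 227.770.
B = 138.5·ln(49.87 − 10) − 305.0 = 138.5·ln 39.87 − 305.0 = 138.5·3.6856 − 305.0 = 205.459.
Dividing each by 255: (1.0000, 0.8932, 0.8057) → (1.000, 0.893, 0.806).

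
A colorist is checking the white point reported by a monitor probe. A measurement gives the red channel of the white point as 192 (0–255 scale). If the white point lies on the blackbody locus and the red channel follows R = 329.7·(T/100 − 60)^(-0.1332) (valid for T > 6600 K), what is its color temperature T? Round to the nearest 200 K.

(t − 60)^(-0.1332) = 192/329.7 = 0.58235.
t − 60 = 0.58235^(1/-0.1332) = 0.58235^(-7.508) = 57.929, so t = 117.929.
T = 100·t = 11793 K → 11800 K to the nearest 200 K.

11800 K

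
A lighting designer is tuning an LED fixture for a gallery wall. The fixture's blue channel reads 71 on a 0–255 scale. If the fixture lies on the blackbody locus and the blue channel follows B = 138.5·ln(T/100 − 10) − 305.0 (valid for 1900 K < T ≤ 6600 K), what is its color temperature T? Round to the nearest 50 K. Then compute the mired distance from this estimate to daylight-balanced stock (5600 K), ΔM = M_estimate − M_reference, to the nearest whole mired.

+221 mireds

ln(t − 10) = (71 + 305.0) / 138.5 = 2.7148.
t − 10 = e^2.7148 = 15.102, so t = 25.102.
T = 100·t = 2510 K → 2500 K to the nearest 50 K.
M_estimate = 10⁶/2500 = 400.00; M_reference = 10⁶/5600 = 178.57.
ΔM = 400.00 − 178.57 = 221.43 → +221 mireds.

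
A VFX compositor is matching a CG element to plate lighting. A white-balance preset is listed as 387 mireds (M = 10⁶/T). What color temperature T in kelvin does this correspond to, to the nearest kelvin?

T = 10⁶ / 387 = 2583.98 K → 2584 K.

2584 K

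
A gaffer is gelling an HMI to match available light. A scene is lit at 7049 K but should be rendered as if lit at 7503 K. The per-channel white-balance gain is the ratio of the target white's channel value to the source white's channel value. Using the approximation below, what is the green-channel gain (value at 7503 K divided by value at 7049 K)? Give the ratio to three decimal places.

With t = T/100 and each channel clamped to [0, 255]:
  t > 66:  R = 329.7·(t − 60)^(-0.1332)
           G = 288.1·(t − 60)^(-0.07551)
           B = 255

0.973

At 7049 K (t = 70.49):
  G = 288.1·(70.49 − 60)^(-0.07551) = 288.1·10.49^(-0.07551) = 288.1·0.83738 = 241.248.
At 7503 K (t = 75.03):
  G = 288.1·(75.03 − 60)^(-0.07551) = 288.1·15.03^(-0.07551) = 288.1·0.81494 = 234.785.
Gain = 234.785 / 241.248 = 0.9732 → 0.973.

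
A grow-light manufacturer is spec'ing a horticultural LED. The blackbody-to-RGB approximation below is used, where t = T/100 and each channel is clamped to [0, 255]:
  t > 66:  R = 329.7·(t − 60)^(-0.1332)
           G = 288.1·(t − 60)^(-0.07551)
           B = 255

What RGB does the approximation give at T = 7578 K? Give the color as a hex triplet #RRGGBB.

#E4EAFF

t = 7578/100 = 75.78; the t > 66 branch applies.
R = 329.7·(75.78 − 60)^(-0.1332) = 329.7·15.78^(-0.1332) = 329.7·0.69249 = 228.313.
G = 288.1·(75.78 − 60)^(-0.07551) = 288.1·15.78^(-0.07551) = 288.1·0.81195 = 233.924.
B = 255 by definition for t > 66.
Rounded: (228, 234, 255).
In hex: #E4EAFF.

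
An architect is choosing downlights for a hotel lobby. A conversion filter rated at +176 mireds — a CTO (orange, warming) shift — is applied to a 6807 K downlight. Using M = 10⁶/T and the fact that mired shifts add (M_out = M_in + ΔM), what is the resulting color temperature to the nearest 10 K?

3100 K

M_in = 10⁶/6807 = 146.91 mireds.
M_out = 146.91 + (+176) = 322.91 mireds.
T_out = 10⁶/322.91 = 3096.9 K → 3100 K.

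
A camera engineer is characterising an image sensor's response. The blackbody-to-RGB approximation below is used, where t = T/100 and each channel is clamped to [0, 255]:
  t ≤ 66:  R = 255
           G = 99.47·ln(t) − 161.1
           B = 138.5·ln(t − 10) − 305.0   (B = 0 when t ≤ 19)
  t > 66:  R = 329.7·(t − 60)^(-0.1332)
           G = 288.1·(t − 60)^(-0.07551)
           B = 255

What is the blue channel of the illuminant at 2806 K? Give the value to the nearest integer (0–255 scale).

96

t = 2806/100 = 28.06; the t ≤ 66 branch applies.
B = 138.5·ln(28.06 − 10) − 305.0 = 138.5·ln 18.06 − 305.0 = 138.5·2.8937 − 305.0 = 95.777.
Rounded: 96.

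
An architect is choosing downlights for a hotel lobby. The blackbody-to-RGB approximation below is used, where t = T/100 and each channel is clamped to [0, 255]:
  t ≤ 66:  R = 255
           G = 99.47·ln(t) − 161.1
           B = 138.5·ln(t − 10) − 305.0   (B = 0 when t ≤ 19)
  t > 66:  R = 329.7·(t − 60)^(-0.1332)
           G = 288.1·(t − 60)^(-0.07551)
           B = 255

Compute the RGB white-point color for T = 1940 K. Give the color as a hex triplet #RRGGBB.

#FF8605

t = 1940/100 = 19.4; the t ≤ 66 branch applies.
R = 255 by definition for t ≤ 66.
G = 99.47·ln 19.4 − 161.1 = 99.47·2.9653 − 161.1 = 133.856.
B = 138.5·ln(19.4 − 10) − 305.0 = 138.5·ln 9.4 − 305.0 = 138.5·2.2407 − 305.0 = 5.338.
Rounded: (255, 134, 5).
In hex: #FF8605.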